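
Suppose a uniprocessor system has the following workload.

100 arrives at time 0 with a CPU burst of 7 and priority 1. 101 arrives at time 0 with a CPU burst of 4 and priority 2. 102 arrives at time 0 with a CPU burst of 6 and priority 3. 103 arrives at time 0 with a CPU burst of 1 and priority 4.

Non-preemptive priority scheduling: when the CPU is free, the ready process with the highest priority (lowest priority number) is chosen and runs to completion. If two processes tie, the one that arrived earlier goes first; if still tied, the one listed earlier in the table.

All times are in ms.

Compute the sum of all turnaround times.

53

Schedule: | 100 0-7 | 101 7-11 | 102 11-17 | 103 17-18 |
Completion: 100=7  101=11  102=17  103=18
Turnaround (C−A): 100=7  101=11  102=17  103=18
Turnaround = completion − arrival: 100=7, 101=11, 102=17, 103=18
Total turnaround = 7 + 11 + 17 + 18 = 53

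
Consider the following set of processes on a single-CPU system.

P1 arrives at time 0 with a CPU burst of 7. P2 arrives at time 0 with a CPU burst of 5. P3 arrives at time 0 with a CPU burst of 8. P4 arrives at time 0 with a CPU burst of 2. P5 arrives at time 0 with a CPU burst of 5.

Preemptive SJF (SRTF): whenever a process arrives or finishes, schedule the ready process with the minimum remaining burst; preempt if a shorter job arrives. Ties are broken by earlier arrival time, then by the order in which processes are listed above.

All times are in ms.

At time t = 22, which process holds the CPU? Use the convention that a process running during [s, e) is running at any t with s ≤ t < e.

Gantt: | P4 0-2 | P2 2-7 | P5 7-12 | P1 12-19 | P3 19-27 |
Completion: P1=19  P2=7  P3=27  P4=2  P5=12

P3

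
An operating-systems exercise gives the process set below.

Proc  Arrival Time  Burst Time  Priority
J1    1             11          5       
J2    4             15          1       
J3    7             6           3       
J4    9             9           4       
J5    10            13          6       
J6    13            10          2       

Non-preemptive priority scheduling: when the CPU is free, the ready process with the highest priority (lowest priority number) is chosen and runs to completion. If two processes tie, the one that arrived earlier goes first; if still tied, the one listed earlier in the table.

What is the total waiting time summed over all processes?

128

Schedule: | idle 0-1 | J1 1-12 | J2 12-27 | J6 27-37 | J3 37-43 | J4 43-52 | J5 52-65 |
Completion: J1=12  J2=27  J3=43  J4=52  J5=65  J6=37
Turnaround (C−A): J1=11  J2=23  J3=36  J4=43  J5=55  J6=24
Waiting = turnaround − burst: J1=0, J2=8, J3=30, J4=34, J5=42, J6=14
Total waiting = 0 + 8 + 30 + 34 + 42 + 14 = 128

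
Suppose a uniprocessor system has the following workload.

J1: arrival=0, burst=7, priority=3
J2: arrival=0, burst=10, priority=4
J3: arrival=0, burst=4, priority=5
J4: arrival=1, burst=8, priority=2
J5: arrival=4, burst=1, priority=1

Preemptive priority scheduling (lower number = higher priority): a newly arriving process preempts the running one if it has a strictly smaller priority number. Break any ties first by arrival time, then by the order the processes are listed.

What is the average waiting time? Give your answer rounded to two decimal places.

Schedule: | J1 0-1 | J4 1-4 | J5 4-5 | J4 5-10 | J1 10-16 | J2 16-26 | J3 26-30 |
Completion: J1=16  J2=26  J3=30  J4=10  J5=5
Turnaround (C−A): J1=16  J2=26  J3=30  J4=9  J5=1
Waiting times: J1=9, J2=16, J3=26, J4=1, J5=0
Average waiting = (9+16+26+1+0) / 5 = 52/5 = 10.40

10.40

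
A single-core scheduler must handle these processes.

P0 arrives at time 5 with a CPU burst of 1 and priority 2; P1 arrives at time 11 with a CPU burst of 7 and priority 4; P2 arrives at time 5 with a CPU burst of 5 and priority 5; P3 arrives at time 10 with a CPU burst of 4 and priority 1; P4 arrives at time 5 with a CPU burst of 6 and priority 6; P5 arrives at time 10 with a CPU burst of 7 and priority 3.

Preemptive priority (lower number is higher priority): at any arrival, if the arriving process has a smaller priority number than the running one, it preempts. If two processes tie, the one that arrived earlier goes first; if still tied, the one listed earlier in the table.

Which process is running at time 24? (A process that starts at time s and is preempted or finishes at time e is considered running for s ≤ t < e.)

Timeline: | idle 0-5 | P0 5-6 | P2 6-10 | P3 10-14 | P5 14-21 | P1 21-28 | P2 28-29 | P4 29-35 |
Completion: P0=6  P1=28  P2=29  P3=14  P4=35  P5=21
Turnaround (C−A): P0=1  P1=17  P2=24  P3=4  P4=30  P5=11

P1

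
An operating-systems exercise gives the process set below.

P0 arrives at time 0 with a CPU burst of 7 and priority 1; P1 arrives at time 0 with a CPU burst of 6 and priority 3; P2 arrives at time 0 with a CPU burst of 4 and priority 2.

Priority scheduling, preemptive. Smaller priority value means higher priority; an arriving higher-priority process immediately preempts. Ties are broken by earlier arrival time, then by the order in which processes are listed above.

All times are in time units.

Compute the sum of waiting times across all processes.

18

Gantt: | P0 0-7 | P2 7-11 | P1 11-17 |
Completion: P0=7  P1=17  P2=11
Turnaround (C−A): P0=7  P1=17  P2=11
Waiting = turnaround − burst: P0=0, P1=11, P2=7
Total waiting = 0 + 11 + 7 = 18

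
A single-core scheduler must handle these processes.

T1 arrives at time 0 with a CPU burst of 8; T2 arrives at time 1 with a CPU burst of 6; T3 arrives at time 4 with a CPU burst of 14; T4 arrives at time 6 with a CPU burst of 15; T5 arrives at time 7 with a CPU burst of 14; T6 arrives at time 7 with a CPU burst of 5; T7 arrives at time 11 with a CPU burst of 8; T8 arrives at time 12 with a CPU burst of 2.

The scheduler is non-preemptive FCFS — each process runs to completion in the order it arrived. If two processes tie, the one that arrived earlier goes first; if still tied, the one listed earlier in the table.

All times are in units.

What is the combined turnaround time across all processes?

Gantt: | T1 0-8 | T2 8-14 | T3 14-28 | T4 28-43 | T5 43-57 | T6 57-62 | T7 62-70 | T8 70-72 |
Completion: T1=8  T2=14  T3=28  T4=43  T5=57  T6=62  T7=70  T8=72
Turnaround (C−A): T1=8  T2=13  T3=24  T4=37  T5=50  T6=55  T7=59  T8=60
Turnaround = completion − arrival: T1=8, T2=13, T3=24, T4=37, T5=50, T6=55, T7=59, T8=60
Total turnaround = 8 + 13 + 24 + 37 + 50 + 55 + 59 + 60 = 306

306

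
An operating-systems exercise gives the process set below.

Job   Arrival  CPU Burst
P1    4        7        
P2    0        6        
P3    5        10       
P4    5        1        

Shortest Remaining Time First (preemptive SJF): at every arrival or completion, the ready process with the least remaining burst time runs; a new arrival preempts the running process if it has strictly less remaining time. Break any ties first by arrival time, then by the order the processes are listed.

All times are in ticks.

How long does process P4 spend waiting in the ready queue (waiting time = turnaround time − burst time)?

1

Schedule: | P2 0-6 | P4 6-7 | P1 7-14 | P3 14-24 |
Completion: P1=14  P2=6  P3=24  P4=7
Turnaround (C−A): P1=10  P2=6  P3=19  P4=2
Waiting(P4) = turnaround − burst = 2 − 1 = 1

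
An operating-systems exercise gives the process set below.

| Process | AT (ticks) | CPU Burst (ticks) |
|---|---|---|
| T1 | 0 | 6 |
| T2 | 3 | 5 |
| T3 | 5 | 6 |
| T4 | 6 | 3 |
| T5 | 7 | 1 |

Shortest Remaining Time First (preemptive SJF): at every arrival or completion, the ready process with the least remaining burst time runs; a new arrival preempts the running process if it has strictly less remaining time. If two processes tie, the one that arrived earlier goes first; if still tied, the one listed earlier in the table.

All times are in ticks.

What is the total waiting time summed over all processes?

Gantt: | T1 0-6 | T4 6-7 | T5 7-8 | T4 8-10 | T2 10-15 | T3 15-21 |
Completion: T1=6  T2=15  T3=21  T4=10  T5=8
Turnaround (C−A): T1=6  T2=12  T3=16  T4=4  T5=1
Waiting = turnaround − burst: T1=0, T2=7, T3=10, T4=1, T5=0
Total waiting = 0 + 7 + 10 + 1 + 0 = 18

18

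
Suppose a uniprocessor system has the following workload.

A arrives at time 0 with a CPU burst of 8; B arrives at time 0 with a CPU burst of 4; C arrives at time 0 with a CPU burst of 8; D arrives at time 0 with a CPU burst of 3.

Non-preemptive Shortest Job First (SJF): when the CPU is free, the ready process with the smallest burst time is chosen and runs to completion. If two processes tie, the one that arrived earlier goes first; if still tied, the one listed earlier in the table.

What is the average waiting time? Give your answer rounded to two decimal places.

Gantt: | D 0-3 | B 3-7 | A 7-15 | C 15-23 |
Completion: A=15  B=7  C=23  D=3
Waiting times: A=7, B=3, C=15, D=0
Average waiting = (7+3+15+0) / 4 = 25/4 = 6.25

6.25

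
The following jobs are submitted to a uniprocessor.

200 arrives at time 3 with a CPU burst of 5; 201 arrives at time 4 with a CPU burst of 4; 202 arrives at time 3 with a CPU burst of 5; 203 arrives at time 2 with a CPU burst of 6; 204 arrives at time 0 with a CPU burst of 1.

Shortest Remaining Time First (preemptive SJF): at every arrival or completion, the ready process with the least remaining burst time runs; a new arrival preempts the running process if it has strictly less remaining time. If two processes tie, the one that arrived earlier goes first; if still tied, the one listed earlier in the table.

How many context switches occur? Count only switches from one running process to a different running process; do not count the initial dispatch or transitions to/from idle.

Timeline: | 204 0-1 | idle 1-2 | 203 2-8 | 201 8-12 | 200 12-17 | 202 17-22 |
Completion: 200=17  201=12  202=22  203=8  204=1
Turnaround (C−A): 200=14  201=8  202=19  203=6  204=1

3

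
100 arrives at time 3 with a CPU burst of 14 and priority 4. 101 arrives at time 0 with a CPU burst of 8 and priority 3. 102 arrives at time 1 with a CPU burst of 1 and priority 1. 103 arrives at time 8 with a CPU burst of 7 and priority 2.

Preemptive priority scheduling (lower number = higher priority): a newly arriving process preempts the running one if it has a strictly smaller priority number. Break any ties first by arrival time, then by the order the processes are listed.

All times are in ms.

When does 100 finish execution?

30

Schedule: | 101 0-1 | 102 1-2 | 101 2-8 | 103 8-15 | 101 15-16 | 100 16-30 |
Completion: 100=30  101=16  102=2  103=15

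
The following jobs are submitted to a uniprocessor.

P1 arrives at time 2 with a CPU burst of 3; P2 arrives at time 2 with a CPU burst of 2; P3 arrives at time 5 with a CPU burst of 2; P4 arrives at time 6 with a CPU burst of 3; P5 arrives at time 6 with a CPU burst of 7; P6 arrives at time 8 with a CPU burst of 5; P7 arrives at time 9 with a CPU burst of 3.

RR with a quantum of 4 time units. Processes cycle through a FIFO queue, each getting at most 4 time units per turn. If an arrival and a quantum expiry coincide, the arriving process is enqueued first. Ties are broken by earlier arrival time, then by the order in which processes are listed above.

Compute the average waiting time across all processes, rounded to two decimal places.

Gantt: | idle 0-2 | P1 2-5 | P2 5-7 | P3 7-9 | P4 9-12 | P5 12-16 | P6 16-20 | P7 20-23 | P5 23-26 | P6 26-27 |
Completion: P1=5  P2=7  P3=9  P4=12  P5=26  P6=27  P7=23
Turnaround (C−A): P1=3  P2=5  P3=4  P4=6  P5=20  P6=19  P7=14
Waiting times: P1=0, P2=3, P3=2, P4=3, P5=13, P6=14, P7=11
Average waiting = (0+3+2+3+13+14+11) / 7 = 46/7 = 6.57

6.57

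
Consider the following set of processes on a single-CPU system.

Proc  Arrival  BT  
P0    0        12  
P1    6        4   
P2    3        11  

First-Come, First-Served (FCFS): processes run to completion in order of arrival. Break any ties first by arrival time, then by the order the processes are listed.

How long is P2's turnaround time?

Timeline: | P0 0-12 | P2 12-23 | P1 23-27 |
Completion: P0=12  P1=27  P2=23
Turnaround (C−A): P0=12  P1=21  P2=20
Turnaround(P2) = completion − arrival = 23 − 3 = 20

20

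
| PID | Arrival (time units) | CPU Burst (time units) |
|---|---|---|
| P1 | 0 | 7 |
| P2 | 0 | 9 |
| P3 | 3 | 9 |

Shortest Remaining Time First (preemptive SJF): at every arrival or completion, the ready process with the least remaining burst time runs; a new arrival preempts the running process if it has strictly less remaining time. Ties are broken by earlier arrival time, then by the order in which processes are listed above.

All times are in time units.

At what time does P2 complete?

Gantt: | P1 0-7 | P2 7-16 | P3 16-25 |
Completion: P1=7  P2=16  P3=25
Turnaround (C−A): P1=7  P2=16  P3=22

16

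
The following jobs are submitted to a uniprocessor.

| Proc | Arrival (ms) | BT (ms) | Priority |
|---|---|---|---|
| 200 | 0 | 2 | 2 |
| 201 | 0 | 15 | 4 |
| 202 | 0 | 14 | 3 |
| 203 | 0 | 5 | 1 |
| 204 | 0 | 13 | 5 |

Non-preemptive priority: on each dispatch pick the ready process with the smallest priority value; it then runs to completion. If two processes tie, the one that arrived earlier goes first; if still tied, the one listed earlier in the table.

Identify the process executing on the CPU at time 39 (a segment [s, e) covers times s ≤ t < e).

204

Gantt: | 203 0-5 | 200 5-7 | 202 7-21 | 201 21-36 | 204 36-49 |
Completion: 200=7  201=36  202=21  203=5  204=49
Turnaround (C−A): 200=7  201=36  202=21  203=5  204=49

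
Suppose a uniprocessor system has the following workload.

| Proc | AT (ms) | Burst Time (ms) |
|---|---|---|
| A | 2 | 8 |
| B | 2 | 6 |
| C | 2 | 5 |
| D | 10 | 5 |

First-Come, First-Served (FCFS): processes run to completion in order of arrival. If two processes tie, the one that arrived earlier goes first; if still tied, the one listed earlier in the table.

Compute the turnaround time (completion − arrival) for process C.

19

Gantt: | idle 0-2 | A 2-10 | B 10-16 | C 16-21 | D 21-26 |
Completion: A=10  B=16  C=21  D=26
Turnaround(C) = completion − arrival = 21 − 2 = 19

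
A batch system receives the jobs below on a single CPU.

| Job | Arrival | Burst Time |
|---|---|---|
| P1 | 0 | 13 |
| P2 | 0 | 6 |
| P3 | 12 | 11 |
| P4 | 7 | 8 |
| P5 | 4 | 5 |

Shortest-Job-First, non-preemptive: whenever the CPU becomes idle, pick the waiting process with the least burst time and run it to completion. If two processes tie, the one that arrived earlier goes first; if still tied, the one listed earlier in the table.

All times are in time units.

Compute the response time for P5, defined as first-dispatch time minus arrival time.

2

Gantt: | P2 0-6 | P5 6-11 | P4 11-19 | P3 19-30 | P1 30-43 |
Completion: P1=43  P2=6  P3=30  P4=19  P5=11
Response(P5) = first start − arrival = 6 − 4 = 2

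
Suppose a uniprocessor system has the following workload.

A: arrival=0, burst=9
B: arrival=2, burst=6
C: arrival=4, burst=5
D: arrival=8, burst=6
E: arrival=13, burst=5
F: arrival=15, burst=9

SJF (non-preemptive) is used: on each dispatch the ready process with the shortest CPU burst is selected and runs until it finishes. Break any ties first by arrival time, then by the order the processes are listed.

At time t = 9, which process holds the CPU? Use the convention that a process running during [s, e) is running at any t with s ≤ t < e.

Timeline: | A 0-9 | C 9-14 | E 14-19 | B 19-25 | D 25-31 | F 31-40 |
Completion: A=9  B=25  C=14  D=31  E=19  F=40

C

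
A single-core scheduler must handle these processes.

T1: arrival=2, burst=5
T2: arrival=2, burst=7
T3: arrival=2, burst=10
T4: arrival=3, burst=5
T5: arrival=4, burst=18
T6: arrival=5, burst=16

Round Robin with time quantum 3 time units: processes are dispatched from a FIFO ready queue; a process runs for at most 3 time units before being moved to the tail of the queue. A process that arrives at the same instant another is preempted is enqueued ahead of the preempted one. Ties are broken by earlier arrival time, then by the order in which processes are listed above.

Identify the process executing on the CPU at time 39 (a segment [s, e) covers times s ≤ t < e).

T3

Timeline: | idle 0-2 | T1 2-5 | T2 5-8 | T3 8-11 | T4 11-14 | T5 14-17 | T6 17-20 | T1 20-22 | T2 22-25 | T3 25-28 | T4 28-30 | T5 30-33 | T6 33-36 | T2 36-37 | T3 37-40 | T5 40-43 | T6 43-46 | T3 46-47 | T5 47-50 | T6 50-53 | T5 53-56 | T6 56-59 | T5 59-62 | T6 62-63 |
Completion: T1=22  T2=37  T3=47  T4=30  T5=62  T6=63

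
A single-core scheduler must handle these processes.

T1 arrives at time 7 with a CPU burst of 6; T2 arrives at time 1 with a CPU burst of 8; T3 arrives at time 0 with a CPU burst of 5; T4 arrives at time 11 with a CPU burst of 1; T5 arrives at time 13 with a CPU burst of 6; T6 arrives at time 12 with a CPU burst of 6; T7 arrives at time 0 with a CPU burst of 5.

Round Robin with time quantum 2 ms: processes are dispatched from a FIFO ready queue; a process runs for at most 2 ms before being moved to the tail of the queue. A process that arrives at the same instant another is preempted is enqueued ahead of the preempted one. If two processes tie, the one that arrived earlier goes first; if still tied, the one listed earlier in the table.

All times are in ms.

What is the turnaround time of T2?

Timeline: | T3 0-2 | T7 2-4 | T2 4-6 | T3 6-8 | T7 8-10 | T2 10-12 | T1 12-14 | T3 14-15 | T7 15-16 | T4 16-17 | T6 17-19 | T2 19-21 | T5 21-23 | T1 23-25 | T6 25-27 | T2 27-29 | T5 29-31 | T1 31-33 | T6 33-35 | T5 35-37 |
Completion: T1=33  T2=29  T3=15  T4=17  T5=37  T6=35  T7=16
Turnaround(T2) = completion − arrival = 29 − 1 = 28

28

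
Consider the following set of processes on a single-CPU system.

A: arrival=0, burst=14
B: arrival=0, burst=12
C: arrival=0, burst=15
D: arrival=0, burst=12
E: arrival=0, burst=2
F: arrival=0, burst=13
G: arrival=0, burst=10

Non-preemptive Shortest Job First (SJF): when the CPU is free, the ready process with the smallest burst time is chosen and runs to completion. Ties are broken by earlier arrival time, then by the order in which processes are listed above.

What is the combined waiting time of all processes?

Gantt: | E 0-2 | G 2-12 | B 12-24 | D 24-36 | F 36-49 | A 49-63 | C 63-78 |
Completion: A=63  B=24  C=78  D=36  E=2  F=49  G=12
Waiting = turnaround − burst: A=49, B=12, C=63, D=24, E=0, F=36, G=2
Total waiting = 49 + 12 + 63 + 24 + 0 + 36 + 2 = 186

186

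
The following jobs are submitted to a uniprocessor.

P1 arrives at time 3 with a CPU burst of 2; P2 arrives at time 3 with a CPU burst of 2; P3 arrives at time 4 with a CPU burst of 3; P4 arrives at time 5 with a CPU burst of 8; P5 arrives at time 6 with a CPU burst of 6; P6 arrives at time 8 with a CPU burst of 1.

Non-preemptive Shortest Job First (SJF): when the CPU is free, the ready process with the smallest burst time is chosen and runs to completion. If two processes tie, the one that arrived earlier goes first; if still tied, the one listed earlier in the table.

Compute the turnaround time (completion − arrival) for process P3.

6

Timeline: | idle 0-3 | P1 3-5 | P2 5-7 | P3 7-10 | P6 10-11 | P5 11-17 | P4 17-25 |
Completion: P1=5  P2=7  P3=10  P4=25  P5=17  P6=11
Turnaround(P3) = completion − arrival = 10 − 4 = 6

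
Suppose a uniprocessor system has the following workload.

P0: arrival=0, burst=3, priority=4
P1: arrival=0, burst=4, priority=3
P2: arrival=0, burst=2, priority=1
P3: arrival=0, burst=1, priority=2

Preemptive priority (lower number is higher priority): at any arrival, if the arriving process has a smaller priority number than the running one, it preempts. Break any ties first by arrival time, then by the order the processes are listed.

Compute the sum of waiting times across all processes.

Gantt: | P2 0-2 | P3 2-3 | P1 3-7 | P0 7-10 |
Completion: P0=10  P1=7  P2=2  P3=3
Turnaround (C−A): P0=10  P1=7  P2=2  P3=3
Waiting = turnaround − burst: P0=7, P1=3, P2=0, P3=2
Total waiting = 7 + 3 + 0 + 2 = 12

12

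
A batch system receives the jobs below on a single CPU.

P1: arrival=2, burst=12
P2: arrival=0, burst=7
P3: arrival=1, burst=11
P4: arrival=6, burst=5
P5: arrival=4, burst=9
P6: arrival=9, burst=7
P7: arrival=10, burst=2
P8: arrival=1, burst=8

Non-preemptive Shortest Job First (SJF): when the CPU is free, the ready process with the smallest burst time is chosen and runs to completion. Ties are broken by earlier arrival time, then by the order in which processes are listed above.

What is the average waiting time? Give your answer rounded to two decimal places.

Schedule: | P2 0-7 | P4 7-12 | P7 12-14 | P6 14-21 | P8 21-29 | P5 29-38 | P3 38-49 | P1 49-61 |
Completion: P1=61  P2=7  P3=49  P4=12  P5=38  P6=21  P7=14  P8=29
Turnaround (C−A): P1=59  P2=7  P3=48  P4=6  P5=34  P6=12  P7=4  P8=28
Waiting times: P1=47, P2=0, P3=37, P4=1, P5=25, P6=5, P7=2, P8=20
Average waiting = (47+0+37+1+25+5+2+20) / 8 = 137/8 = 17.13

17.13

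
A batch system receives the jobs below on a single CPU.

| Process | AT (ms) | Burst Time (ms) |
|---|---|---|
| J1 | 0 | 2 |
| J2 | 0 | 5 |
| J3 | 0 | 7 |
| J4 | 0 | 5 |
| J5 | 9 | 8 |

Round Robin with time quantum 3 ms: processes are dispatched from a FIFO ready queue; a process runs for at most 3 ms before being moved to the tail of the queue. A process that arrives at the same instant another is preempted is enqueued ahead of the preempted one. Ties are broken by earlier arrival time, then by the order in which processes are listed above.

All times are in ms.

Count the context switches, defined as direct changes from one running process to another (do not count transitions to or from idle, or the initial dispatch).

9

Schedule: | J1 0-2 | J2 2-5 | J3 5-8 | J4 8-11 | J2 11-13 | J3 13-16 | J5 16-19 | J4 19-21 | J3 21-22 | J5 22-27 |
Completion: J1=2  J2=13  J3=22  J4=21  J5=27
Turnaround (C−A): J1=2  J2=13  J3=22  J4=21  J5=18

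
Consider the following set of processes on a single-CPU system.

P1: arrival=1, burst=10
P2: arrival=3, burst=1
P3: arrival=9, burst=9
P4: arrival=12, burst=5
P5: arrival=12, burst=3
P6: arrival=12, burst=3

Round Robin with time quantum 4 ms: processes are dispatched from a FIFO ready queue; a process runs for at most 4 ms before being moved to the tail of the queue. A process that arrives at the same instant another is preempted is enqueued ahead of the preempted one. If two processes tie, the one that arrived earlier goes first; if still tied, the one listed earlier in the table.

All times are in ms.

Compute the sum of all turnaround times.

Gantt: | idle 0-1 | P1 1-5 | P2 5-6 | P1 6-10 | P3 10-14 | P1 14-16 | P4 16-20 | P5 20-23 | P6 23-26 | P3 26-30 | P4 30-31 | P3 31-32 |
Completion: P1=16  P2=6  P3=32  P4=31  P5=23  P6=26
Turnaround (C−A): P1=15  P2=3  P3=23  P4=19  P5=11  P6=14
Turnaround = completion − arrival: P1=15, P2=3, P3=23, P4=19, P5=11, P6=14
Total turnaround = 15 + 3 + 23 + 19 + 11 + 14 = 85

85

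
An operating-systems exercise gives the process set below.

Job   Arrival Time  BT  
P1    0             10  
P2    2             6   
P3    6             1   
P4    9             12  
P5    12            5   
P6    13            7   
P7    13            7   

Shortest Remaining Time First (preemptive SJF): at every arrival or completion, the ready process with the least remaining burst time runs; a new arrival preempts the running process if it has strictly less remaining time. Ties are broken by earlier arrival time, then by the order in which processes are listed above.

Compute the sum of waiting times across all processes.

65

Timeline: | P1 0-2 | P2 2-6 | P3 6-7 | P2 7-9 | P1 9-17 | P5 17-22 | P6 22-29 | P7 29-36 | P4 36-48 |
Completion: P1=17  P2=9  P3=7  P4=48  P5=22  P6=29  P7=36
Waiting = turnaround − burst: P1=7, P2=1, P3=0, P4=27, P5=5, P6=9, P7=16
Total waiting = 7 + 1 + 0 + 27 + 5 + 9 + 16 = 65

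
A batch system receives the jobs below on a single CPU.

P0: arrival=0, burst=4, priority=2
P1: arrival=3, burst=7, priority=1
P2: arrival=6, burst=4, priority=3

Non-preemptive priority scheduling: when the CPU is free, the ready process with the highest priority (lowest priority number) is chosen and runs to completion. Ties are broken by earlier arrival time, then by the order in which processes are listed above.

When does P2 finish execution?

15

Timeline: | P0 0-4 | P1 4-11 | P2 11-15 |
Completion: P0=4  P1=11  P2=15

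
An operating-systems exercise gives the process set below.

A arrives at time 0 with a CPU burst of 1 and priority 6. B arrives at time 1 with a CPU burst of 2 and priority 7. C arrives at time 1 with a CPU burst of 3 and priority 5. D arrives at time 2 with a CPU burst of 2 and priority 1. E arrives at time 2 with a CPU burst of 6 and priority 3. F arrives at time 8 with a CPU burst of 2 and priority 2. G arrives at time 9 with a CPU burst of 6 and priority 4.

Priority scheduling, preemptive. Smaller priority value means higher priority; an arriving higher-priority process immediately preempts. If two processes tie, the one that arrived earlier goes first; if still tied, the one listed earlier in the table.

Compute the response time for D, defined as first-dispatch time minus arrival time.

Timeline: | A 0-1 | C 1-2 | D 2-4 | E 4-8 | F 8-10 | E 10-12 | G 12-18 | C 18-20 | B 20-22 |
Completion: A=1  B=22  C=20  D=4  E=12  F=10  G=18
Response(D) = first start − arrival = 2 − 2 = 0

0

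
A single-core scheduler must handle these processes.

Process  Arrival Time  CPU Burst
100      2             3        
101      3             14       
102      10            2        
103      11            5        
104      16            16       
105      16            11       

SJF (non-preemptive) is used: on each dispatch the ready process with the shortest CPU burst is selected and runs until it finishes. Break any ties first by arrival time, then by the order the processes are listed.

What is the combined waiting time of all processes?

52

Schedule: | idle 0-2 | 100 2-5 | 101 5-19 | 102 19-21 | 103 21-26 | 105 26-37 | 104 37-53 |
Completion: 100=5  101=19  102=21  103=26  104=53  105=37
Turnaround (C−A): 100=3  101=16  102=11  103=15  104=37  105=21
Waiting = turnaround − burst: 100=0, 101=2, 102=9, 103=10, 104=21, 105=10
Total waiting = 0 + 2 + 9 + 10 + 21 + 10 = 52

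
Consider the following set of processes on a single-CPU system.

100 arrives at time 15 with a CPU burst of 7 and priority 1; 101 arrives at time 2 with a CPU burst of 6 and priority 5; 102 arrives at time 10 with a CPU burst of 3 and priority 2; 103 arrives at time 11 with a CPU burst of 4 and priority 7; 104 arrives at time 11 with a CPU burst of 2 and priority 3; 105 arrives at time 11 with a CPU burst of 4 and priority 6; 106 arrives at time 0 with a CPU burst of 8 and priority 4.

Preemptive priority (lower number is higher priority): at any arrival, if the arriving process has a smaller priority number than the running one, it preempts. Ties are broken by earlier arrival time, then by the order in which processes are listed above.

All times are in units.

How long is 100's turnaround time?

Gantt: | 106 0-8 | 101 8-10 | 102 10-13 | 104 13-15 | 100 15-22 | 101 22-26 | 105 26-30 | 103 30-34 |
Completion: 100=22  101=26  102=13  103=34  104=15  105=30  106=8
Turnaround(100) = completion − arrival = 22 − 15 = 7

7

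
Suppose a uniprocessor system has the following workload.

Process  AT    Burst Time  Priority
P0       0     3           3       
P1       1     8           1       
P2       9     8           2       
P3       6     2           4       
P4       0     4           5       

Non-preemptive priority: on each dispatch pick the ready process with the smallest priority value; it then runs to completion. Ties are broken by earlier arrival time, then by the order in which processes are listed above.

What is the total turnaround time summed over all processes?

63

Schedule: | P0 0-3 | P1 3-11 | P2 11-19 | P3 19-21 | P4 21-25 |
Completion: P0=3  P1=11  P2=19  P3=21  P4=25
Turnaround = completion − arrival: P0=3, P1=10, P2=10, P3=15, P4=25
Total turnaround = 3 + 10 + 10 + 15 + 25 = 63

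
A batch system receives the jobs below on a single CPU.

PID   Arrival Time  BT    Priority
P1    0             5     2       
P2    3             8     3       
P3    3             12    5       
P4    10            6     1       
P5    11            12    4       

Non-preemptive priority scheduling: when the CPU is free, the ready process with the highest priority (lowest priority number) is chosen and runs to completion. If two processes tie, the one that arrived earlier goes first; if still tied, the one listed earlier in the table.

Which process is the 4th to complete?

P5

Timeline: | P1 0-5 | P2 5-13 | P4 13-19 | P5 19-31 | P3 31-43 |
Completion: P1=5  P2=13  P3=43  P4=19  P5=31
Turnaround (C−A): P1=5  P2=10  P3=40  P4=9  P5=20
Finish order: P1 → P2 → P4 → P5 → P3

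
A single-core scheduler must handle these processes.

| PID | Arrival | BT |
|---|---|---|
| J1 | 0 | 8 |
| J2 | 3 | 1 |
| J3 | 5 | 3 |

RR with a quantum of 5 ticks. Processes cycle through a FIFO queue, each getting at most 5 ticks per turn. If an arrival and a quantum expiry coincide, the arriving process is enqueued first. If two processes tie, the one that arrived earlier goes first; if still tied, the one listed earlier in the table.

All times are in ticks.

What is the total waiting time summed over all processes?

7

Schedule: | J1 0-5 | J2 5-6 | J3 6-9 | J1 9-12 |
Completion: J1=12  J2=6  J3=9
Turnaround (C−A): J1=12  J2=3  J3=4
Waiting = turnaround − burst: J1=4, J2=2, J3=1
Total waiting = 4 + 2 + 1 = 7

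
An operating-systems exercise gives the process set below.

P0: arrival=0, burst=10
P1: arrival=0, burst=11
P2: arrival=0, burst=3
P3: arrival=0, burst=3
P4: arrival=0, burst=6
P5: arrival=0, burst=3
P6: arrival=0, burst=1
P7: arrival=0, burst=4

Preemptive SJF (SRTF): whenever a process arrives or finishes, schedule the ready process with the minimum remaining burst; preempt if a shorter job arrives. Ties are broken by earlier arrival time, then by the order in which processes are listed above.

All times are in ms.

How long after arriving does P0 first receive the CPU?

20

Gantt: | P6 0-1 | P2 1-4 | P3 4-7 | P5 7-10 | P7 10-14 | P4 14-20 | P0 20-30 | P1 30-41 |
Completion: P0=30  P1=41  P2=4  P3=7  P4=20  P5=10  P6=1  P7=14
Response(P0) = first start − arrival = 20 − 0 = 20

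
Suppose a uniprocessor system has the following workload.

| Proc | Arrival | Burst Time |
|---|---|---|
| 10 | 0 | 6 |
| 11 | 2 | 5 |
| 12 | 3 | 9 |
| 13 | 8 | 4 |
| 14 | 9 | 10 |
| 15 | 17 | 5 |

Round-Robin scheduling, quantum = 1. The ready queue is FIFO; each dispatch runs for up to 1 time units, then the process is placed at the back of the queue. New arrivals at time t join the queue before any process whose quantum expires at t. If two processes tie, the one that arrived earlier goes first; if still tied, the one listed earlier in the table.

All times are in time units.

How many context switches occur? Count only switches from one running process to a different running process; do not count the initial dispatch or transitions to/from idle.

34

Gantt: | 10 0-2 | 11 2-3 | 10 3-4 | 12 4-5 | 11 5-6 | 10 6-7 | 12 7-8 | 11 8-9 | 10 9-10 | 13 10-11 | 12 11-12 | 14 12-13 | 11 13-14 | 10 14-15 | 13 15-16 | 12 16-17 | 14 17-18 | 11 18-19 | 13 19-20 | 15 20-21 | 12 21-22 | 14 22-23 | 13 23-24 | 15 24-25 | 12 25-26 | 14 26-27 | 15 27-28 | 12 28-29 | 14 29-30 | 15 30-31 | 12 31-32 | 14 32-33 | 15 33-34 | 12 34-35 | 14 35-39 |
Completion: 10=15  11=19  12=35  13=24  14=39  15=34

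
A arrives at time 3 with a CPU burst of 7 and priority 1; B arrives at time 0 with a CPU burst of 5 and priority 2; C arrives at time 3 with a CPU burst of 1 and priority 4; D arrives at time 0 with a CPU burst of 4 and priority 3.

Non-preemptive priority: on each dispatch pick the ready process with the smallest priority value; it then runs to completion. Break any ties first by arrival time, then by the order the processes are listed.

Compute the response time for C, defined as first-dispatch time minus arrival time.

13

Schedule: | B 0-5 | A 5-12 | D 12-16 | C 16-17 |
Completion: A=12  B=5  C=17  D=16
Response(C) = first start − arrival = 16 − 3 = 13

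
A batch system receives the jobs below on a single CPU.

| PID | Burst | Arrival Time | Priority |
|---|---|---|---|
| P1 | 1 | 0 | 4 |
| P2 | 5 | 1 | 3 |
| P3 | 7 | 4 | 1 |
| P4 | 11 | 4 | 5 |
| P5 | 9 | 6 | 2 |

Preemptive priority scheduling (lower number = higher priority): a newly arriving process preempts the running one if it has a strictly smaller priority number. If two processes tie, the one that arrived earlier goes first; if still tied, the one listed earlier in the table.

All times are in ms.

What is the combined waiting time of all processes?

Schedule: | P1 0-1 | P2 1-4 | P3 4-11 | P5 11-20 | P2 20-22 | P4 22-33 |
Completion: P1=1  P2=22  P3=11  P4=33  P5=20
Waiting = turnaround − burst: P1=0, P2=16, P3=0, P4=18, P5=5
Total waiting = 0 + 16 + 0 + 18 + 5 = 39

39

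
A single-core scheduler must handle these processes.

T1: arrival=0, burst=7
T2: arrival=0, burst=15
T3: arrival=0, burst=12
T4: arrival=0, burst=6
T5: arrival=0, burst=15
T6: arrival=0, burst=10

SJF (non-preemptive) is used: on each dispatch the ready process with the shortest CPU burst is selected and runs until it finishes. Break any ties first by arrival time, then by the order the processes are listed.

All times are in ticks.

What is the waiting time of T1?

Schedule: | T4 0-6 | T1 6-13 | T6 13-23 | T3 23-35 | T2 35-50 | T5 50-65 |
Completion: T1=13  T2=50  T3=35  T4=6  T5=65  T6=23
Waiting(T1) = turnaround − burst = 13 − 7 = 6

6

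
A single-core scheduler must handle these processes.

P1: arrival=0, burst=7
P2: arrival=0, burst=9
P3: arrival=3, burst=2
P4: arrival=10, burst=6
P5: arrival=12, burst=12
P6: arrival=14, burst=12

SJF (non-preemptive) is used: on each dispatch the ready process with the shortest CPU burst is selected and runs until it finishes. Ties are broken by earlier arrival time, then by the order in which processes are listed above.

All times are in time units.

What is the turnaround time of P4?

Timeline: | P1 0-7 | P3 7-9 | P2 9-18 | P4 18-24 | P5 24-36 | P6 36-48 |
Completion: P1=7  P2=18  P3=9  P4=24  P5=36  P6=48
Turnaround (C−A): P1=7  P2=18  P3=6  P4=14  P5=24  P6=34
Turnaround(P4) = completion − arrival = 24 − 10 = 14

14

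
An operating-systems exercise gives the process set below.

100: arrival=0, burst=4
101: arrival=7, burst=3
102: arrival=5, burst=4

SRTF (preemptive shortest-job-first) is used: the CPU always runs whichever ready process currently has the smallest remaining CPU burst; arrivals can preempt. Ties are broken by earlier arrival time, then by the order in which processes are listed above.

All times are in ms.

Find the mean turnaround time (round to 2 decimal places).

Schedule: | 100 0-4 | idle 4-5 | 102 5-9 | 101 9-12 |
Completion: 100=4  101=12  102=9
Turnaround (C−A): 100=4  101=5  102=4
Turnaround times: 100=4, 101=5, 102=4
Average turnaround = (4+5+4) / 3 = 13/3 = 4.33

4.33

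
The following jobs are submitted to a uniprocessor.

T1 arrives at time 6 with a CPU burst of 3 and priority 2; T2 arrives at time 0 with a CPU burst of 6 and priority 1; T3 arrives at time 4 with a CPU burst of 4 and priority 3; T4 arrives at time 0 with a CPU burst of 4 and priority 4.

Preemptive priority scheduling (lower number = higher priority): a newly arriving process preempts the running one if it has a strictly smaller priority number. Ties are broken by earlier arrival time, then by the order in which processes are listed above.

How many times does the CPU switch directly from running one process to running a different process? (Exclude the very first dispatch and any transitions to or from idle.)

Schedule: | T2 0-6 | T1 6-9 | T3 9-13 | T4 13-17 |
Completion: T1=9  T2=6  T3=13  T4=17

3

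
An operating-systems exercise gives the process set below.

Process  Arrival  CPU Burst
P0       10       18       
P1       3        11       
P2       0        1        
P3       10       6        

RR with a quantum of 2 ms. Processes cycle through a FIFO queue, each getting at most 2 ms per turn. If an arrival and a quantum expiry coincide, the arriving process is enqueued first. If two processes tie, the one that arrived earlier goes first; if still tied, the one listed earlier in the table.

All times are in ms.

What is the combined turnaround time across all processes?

Timeline: | P2 0-1 | idle 1-3 | P1 3-11 | P0 11-13 | P3 13-15 | P1 15-17 | P0 17-19 | P3 19-21 | P1 21-22 | P0 22-24 | P3 24-26 | P0 26-38 |
Completion: P0=38  P1=22  P2=1  P3=26
Turnaround (C−A): P0=28  P1=19  P2=1  P3=16
Turnaround = completion − arrival: P0=28, P1=19, P2=1, P3=16
Total turnaround = 28 + 19 + 1 + 16 = 64

64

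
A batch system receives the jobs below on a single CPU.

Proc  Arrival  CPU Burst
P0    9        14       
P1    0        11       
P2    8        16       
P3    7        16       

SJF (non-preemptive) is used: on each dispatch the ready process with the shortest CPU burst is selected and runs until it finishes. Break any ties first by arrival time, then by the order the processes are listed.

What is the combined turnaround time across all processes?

110

Gantt: | P1 0-11 | P0 11-25 | P3 25-41 | P2 41-57 |
Completion: P0=25  P1=11  P2=57  P3=41
Turnaround (C−A): P0=16  P1=11  P2=49  P3=34
Turnaround = completion − arrival: P0=16, P1=11, P2=49, P3=34
Total turnaround = 16 + 11 + 49 + 34 = 110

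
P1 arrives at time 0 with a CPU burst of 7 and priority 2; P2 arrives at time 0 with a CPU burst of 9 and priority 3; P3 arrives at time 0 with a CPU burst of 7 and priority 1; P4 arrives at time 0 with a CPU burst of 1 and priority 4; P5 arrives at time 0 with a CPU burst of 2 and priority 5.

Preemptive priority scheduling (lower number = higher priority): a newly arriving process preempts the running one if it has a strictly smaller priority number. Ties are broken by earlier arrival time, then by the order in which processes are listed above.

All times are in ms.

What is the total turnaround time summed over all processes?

94

Schedule: | P3 0-7 | P1 7-14 | P2 14-23 | P4 23-24 | P5 24-26 |
Completion: P1=14  P2=23  P3=7  P4=24  P5=26
Turnaround = completion − arrival: P1=14, P2=23, P3=7, P4=24, P5=26
Total turnaround = 14 + 23 + 7 + 24 + 26 = 94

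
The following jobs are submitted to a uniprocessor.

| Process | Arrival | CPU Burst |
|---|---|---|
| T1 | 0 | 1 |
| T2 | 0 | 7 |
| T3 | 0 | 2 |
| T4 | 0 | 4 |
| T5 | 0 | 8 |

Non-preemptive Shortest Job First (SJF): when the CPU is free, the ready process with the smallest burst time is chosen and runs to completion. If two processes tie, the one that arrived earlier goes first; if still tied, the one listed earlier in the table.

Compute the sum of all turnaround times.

Gantt: | T1 0-1 | T3 1-3 | T4 3-7 | T2 7-14 | T5 14-22 |
Completion: T1=1  T2=14  T3=3  T4=7  T5=22
Turnaround (C−A): T1=1  T2=14  T3=3  T4=7  T5=22
Turnaround = completion − arrival: T1=1, T2=14, T3=3, T4=7, T5=22
Total turnaround = 1 + 14 + 3 + 7 + 22 = 47

47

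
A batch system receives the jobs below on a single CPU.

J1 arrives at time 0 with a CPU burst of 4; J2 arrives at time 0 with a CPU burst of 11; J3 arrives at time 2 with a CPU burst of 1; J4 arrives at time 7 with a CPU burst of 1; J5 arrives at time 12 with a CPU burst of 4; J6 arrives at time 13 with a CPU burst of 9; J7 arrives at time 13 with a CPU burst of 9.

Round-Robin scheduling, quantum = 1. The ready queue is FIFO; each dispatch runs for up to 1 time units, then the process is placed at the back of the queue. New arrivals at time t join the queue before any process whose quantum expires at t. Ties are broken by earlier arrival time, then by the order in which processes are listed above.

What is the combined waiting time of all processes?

Gantt: | J1 0-1 | J2 1-2 | J1 2-3 | J3 3-4 | J2 4-5 | J1 5-6 | J2 6-7 | J1 7-8 | J4 8-9 | J2 9-12 | J5 12-13 | J2 13-14 | J6 14-15 | J7 15-16 | J5 16-17 | J2 17-18 | J6 18-19 | J7 19-20 | J5 20-21 | J2 21-22 | J6 22-23 | J7 23-24 | J5 24-25 | J2 25-26 | J6 26-27 | J7 27-28 | J2 28-29 | J6 29-30 | J7 30-31 | J6 31-32 | J7 32-33 | J6 33-34 | J7 34-35 | J6 35-36 | J7 36-37 | J6 37-38 | J7 38-39 |
Completion: J1=8  J2=29  J3=4  J4=9  J5=25  J6=38  J7=39
Waiting = turnaround − burst: J1=4, J2=18, J3=1, J4=1, J5=9, J6=16, J7=17
Total waiting = 4 + 18 + 1 + 1 + 9 + 16 + 17 = 66

66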